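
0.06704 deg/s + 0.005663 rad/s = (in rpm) 0.06525. Check: 1 deg/s = 0.017453293 rad/s, so 0.06704 deg/s = 0.06704 * 0.017453293 = 0.0011700687 rad/s. 0.005663 rad/s is already in rad/s. Sum: 0.0011700687 + 0.005663 = 0.0068330687 rad/s. 1 rpm = 0.10471976 rad/s, so 0.0068330687 rad/s = 0.0068330687 / 0.10471976 = 0.065251 rpm ≈ 0.06525 rpm (4 s.f.).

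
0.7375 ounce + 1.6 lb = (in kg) 1 ounce = 0.028349523 kg, so 0.7375 ounce = 0.7375 * 0.028349523 = 0.020907773 kg. 1 lb = 0.45359237 kg, so 1.6 lb = 1.6 * 0.45359237 = 0.72574779 kg. Sum: 0.020907773 + 0.72574779 = 0.74665557 kg. Result: 0.74665557 kg ≈ 0.7467 kg (4 s.f.). Final answer: 0.7467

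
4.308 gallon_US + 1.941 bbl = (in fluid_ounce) 1 gallon_US = 0.0037854118 m^3, so 4.308 gallon_US = 4.308 * 0.0037854118 = 0.016307554 m^3. 1 bbl = 0.15898729 m^3, so 1.941 bbl = 1.941 * 0.15898729 = 0.30859434 m^3. Sum: 0.016307554 + 0.30859434 = 0.32490189 m^3. 1 fluid_ounce = 2.957353e-05 m^3, so 0.32490189 m^3 = 0.32490189 / 2.957353e-05 = 10986.24 fluid_ounce ≈ 1.099e+04 fluid_ounce (4 s.f.). Final answer: 1.099e+04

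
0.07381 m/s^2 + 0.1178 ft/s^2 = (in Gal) 0.07381 m/s^2 is already in m/s^2. 1 ft/s^2 = 0.3048 m/s^2, so 0.1178 ft/s^2 = 0.1178 * 0.3048 = 0.03590544 m/s^2. Sum: 0.07381 + 0.03590544 = 0.10971544 m/s^2. 1 Gal = 0.01 m/s^2, so 0.10971544 m/s^2 = 0.10971544 / 0.01 = 10.971544 Gal ≈ 10.97 Gal (4 s.f.). Final answer: 10.97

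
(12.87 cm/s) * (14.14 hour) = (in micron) 6.551e+09. Check: 1 cm/s = 0.01 m/s, so 12.87 cm/s = 12.87 * 0.01 = 0.1287 m/s. 1 hour = 3600 s, so 14.14 hour = 14.14 * 3600 = 50904 s. Combine: 0.1287 m/s * 50904 s = 6551.3448 m. 1 micron = 1e-06 m, so 6551.3448 m = 6551.3448 / 1e-06 = 6.5513448e+09 micron ≈ 6.551e+09 micron (4 s.f.).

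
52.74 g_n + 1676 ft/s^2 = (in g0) 104.8. Check: 1 g_n = 9.80665 m/s^2, so 52.74 g_n = 52.74 * 9.80665 = 517.20272 m/s^2. 1 ft/s^2 = 0.3048 m/s^2, so 1676 ft/s^2 = 1676 * 0.3048 = 510.8448 m/s^2. Sum: 517.20272 + 510.8448 = 1028.0475 m/s^2. 1 g0 = 9.80665 m/s^2, so 1028.0475 m/s^2 = 1028.0475 / 9.80665 = 104.83167 g0 ≈ 104.8 g0 (4 s.f.).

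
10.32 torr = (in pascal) 1376. Check: 1 torr = 133.32237 Pa, so 10.32 torr = 10.32 * 133.32237 = 1375.8868 Pa. 1375.8868 Pa = 1375.8868 pascal ≈ 1376 pascal (4 s.f.).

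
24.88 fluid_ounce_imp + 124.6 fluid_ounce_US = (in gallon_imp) 1 fluid_ounce_imp = 2.8413063e-05 m^3, so 24.88 fluid_ounce_imp = 24.88 * 2.8413063e-05 = 0.00070691699 m^3. 1 fluid_ounce_US = 2.957353e-05 m^3, so 124.6 fluid_ounce_US = 124.6 * 2.957353e-05 = 0.0036848618 m^3. Sum: 0.00070691699 + 0.0036848618 = 0.0043917788 m^3. 1 gallon_imp = 0.00454609 m^3, so 0.0043917788 m^3 = 0.0043917788 / 0.00454609 = 0.96605628 gallon_imp ≈ 0.9661 gallon_imp (4 s.f.). Final answer: 0.9661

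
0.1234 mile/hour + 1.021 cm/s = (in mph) 0.1462. Check: 1 mile/hour = 0.44704 m/s, so 0.1234 mile/hour = 0.1234 * 0.44704 = 0.055164736 m/s. 1 cm/s = 0.01 m/s, so 1.021 cm/s = 1.021 * 0.01 = 0.01021 m/s. Sum: 0.055164736 + 0.01021 = 0.065374736 m/s. 1 mph = 0.44704 m/s, so 0.065374736 m/s = 0.065374736 / 0.44704 = 0.14623912 mph ≈ 0.1462 mph (4 s.f.).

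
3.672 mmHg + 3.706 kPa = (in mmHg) 31.47. Check: 1 mmHg = 133.32237 Pa, so 3.672 mmHg = 3.672 * 133.32237 = 489.55974 Pa. 1 kPa = 1000 Pa, so 3.706 kPa = 3.706 * 1000 = 3706 Pa. Sum: 489.55974 + 3706 = 4195.5597 Pa. 1 mmHg = 133.32237 Pa, so 4195.5597 Pa = 4195.5597 / 133.32237 = 31.469286 mmHg ≈ 31.47 mmHg (4 s.f.).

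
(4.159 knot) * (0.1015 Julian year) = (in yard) 7.495e+06. Check: 1 knot = 0.51444444 m/s, so 4.159 knot = 4.159 * 0.51444444 = 2.1395744 m/s. 1 Julian year = 31557600 s, so 0.1015 Julian year = 0.1015 * 31557600 = 3203096.4 s. Combine: 2.1395744 m/s * 3203096.4 s = 6853263.2 m. 1 yard = 0.9144 m, so 6853263.2 m = 6853263.2 / 0.9144 = 7494819.8 yard ≈ 7.495e+06 yard (4 s.f.).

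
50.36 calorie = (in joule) 210.7. Check: 1 calorie = 4.184 J, so 50.36 calorie = 50.36 * 4.184 = 210.70624 J. 210.70624 J = 210.70624 joule ≈ 210.7 joule (4 s.f.).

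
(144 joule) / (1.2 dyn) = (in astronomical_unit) 144 joule = 144 J. 1 dyn = 1e-05 N, so 1.2 dyn = 1.2 * 1e-05 = 1.2e-05 N. Combine: 144 J / 1.2e-05 N = 12000000 m. 1 astronomical_unit = 1.4959787e+11 m, so 12000000 m = 12000000 / 1.4959787e+11 = 8.0215045e-05 astronomical_unit ≈ 8.022e-05 astronomical_unit (4 s.f.). Final answer: 8.022e-05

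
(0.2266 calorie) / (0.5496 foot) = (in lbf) 1 calorie = 4.184 J, so 0.2266 calorie = 0.2266 * 4.184 = 0.9480944 J. 1 foot = 0.3048 m, so 0.5496 foot = 0.5496 * 0.3048 = 0.16751808 m. Combine: 0.9480944 J / 0.16751808 m = 5.6596542 N. 1 lbf = 4.4482216 N, so 5.6596542 N = 5.6596542 / 4.4482216 = 1.2723409 lbf ≈ 1.272 lbf (4 s.f.). Final answer: 1.272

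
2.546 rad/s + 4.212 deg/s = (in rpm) 2.546 rad/s is already in rad/s. 1 deg/s = 0.017453293 rad/s, so 4.212 deg/s = 4.212 * 0.017453293 = 0.073513268 rad/s. Sum: 2.546 + 0.073513268 = 2.6195133 rad/s. 1 rpm = 0.10471976 rad/s, so 2.6195133 rad/s = 2.6195133 / 0.10471976 = 25.014509 rpm ≈ 25.01 rpm (4 s.f.). Final answer: 25.01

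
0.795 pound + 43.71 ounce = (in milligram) 1.6e+06. Check: 1 pound = 0.45359237 kg, so 0.795 pound = 0.795 * 0.45359237 = 0.36060593 kg. 1 ounce = 0.028349523 kg, so 43.71 ounce = 43.71 * 0.028349523 = 1.2391577 kg. Sum: 0.36060593 + 1.2391577 = 1.5997636 kg. 1 milligram = 1e-06 kg, so 1.5997636 kg = 1.5997636 / 1e-06 = 1599763.6 milligram ≈ 1.6e+06 milligram (4 s.f.).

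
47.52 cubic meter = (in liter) 4.752e+04. Check: 47.52 cubic meter = 47.52 m^3. 1 liter = 0.001 m^3, so 47.52 m^3 = 47.52 / 0.001 = 47520 liter ≈ 4.752e+04 liter (4 s.f.).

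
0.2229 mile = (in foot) 1177. Check: 1 mile = 1609.344 m, so 0.2229 mile = 0.2229 * 1609.344 = 358.72278 m. 1 foot = 0.3048 m, so 358.72278 m = 358.72278 / 0.3048 = 1176.912 foot ≈ 1177 foot (4 s.f.).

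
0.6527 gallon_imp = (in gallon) 1 gallon_imp = 0.00454609 m^3, so 0.6527 gallon_imp = 0.6527 * 0.00454609 = 0.0029672329 m^3. 1 gallon = 0.0037854118 m^3, so 0.0029672329 m^3 = 0.0029672329 / 0.0037854118 = 0.78386002 gallon ≈ 0.7839 gallon (4 s.f.). Final answer: 0.7839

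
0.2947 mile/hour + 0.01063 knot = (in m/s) 1 mile/hour = 0.44704 m/s, so 0.2947 mile/hour = 0.2947 * 0.44704 = 0.13174269 m/s. 1 knot = 0.51444444 m/s, so 0.01063 knot = 0.01063 * 0.51444444 = 0.0054685444 m/s. Sum: 0.13174269 + 0.0054685444 = 0.13721123 m/s. Result: 0.13721123 m/s ≈ 0.1372 m/s (4 s.f.). Final answer: 0.1372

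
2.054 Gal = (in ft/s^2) 0.06739. Check: 1 Gal = 0.01 m/s^2, so 2.054 Gal = 2.054 * 0.01 = 0.02054 m/s^2. 1 ft/s^2 = 0.3048 m/s^2, so 0.02054 m/s^2 = 0.02054 / 0.3048 = 0.067388451 ft/s^2 ≈ 0.06739 ft/s^2 (4 s.f.).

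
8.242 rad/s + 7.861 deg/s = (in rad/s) 8.379. Check: 8.242 rad/s is already in rad/s. 1 deg/s = 0.017453293 rad/s, so 7.861 deg/s = 7.861 * 0.017453293 = 0.13720033 rad/s. Sum: 8.242 + 0.13720033 = 8.3792003 rad/s. Result: 8.3792003 rad/s ≈ 8.379 rad/s (4 s.f.).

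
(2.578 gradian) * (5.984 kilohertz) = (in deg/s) 1 gradian = 0.015707963 rad, so 2.578 gradian = 2.578 * 0.015707963 = 0.040495129 rad. 1 kilohertz = 1000 Hz, so 5.984 kilohertz = 5.984 * 1000 = 5984 Hz. Combine: 0.040495129 rad * 5984 Hz = 242.32285 rad/s. 1 deg/s = 0.017453293 rad/s, so 242.32285 rad/s = 242.32285 / 0.017453293 = 13884.077 deg/s ≈ 1.388e+04 deg/s (4 s.f.). Final answer: 1.388e+04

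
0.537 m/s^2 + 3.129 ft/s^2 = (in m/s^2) 1.491. Check: 0.537 m/s^2 is already in m/s^2. 1 ft/s^2 = 0.3048 m/s^2, so 3.129 ft/s^2 = 3.129 * 0.3048 = 0.9537192 m/s^2. Sum: 0.537 + 0.9537192 = 1.4907192 m/s^2. Result: 1.4907192 m/s^2 ≈ 1.491 m/s^2 (4 s.f.).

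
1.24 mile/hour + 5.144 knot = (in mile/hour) 7.16. Check: 1 mile/hour = 0.44704 m/s, so 1.24 mile/hour = 1.24 * 0.44704 = 0.5543296 m/s. 1 knot = 0.51444444 m/s, so 5.144 knot = 5.144 * 0.51444444 = 2.6463022 m/s. Sum: 0.5543296 + 2.6463022 = 3.2006318 m/s. 1 mile/hour = 0.44704 m/s, so 3.2006318 m/s = 3.2006318 / 0.44704 = 7.1596095 mile/hour ≈ 7.16 mile/hour (4 s.f.).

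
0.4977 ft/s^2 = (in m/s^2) 0.1517. Check: 1 ft/s^2 = 0.3048 m/s^2, so 0.4977 ft/s^2 = 0.4977 * 0.3048 = 0.15169896 m/s^2. Result: 0.15169896 m/s^2 ≈ 0.1517 m/s^2 (4 s.f.).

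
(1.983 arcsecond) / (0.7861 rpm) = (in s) 1 arcsecond = 4.8481368e-06 rad, so 1.983 arcsecond = 1.983 * 4.8481368e-06 = 9.6138553e-06 rad. 1 rpm = 0.10471976 rad/s, so 0.7861 rpm = 0.7861 * 0.10471976 = 0.082320199 rad/s. Combine: 9.6138553e-06 rad / 0.082320199 rad/s = 0.0001167861 s. Result: 0.0001167861 s ≈ 0.0001168 s (4 s.f.). Final answer: 0.0001168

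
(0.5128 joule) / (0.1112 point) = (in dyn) 1.307e+09. Check: 0.5128 joule = 0.5128 J. 1 point = 0.00035277778 m, so 0.1112 point = 0.1112 * 0.00035277778 = 3.9228889e-05 m. Combine: 0.5128 J / 3.9228889e-05 m = 13071.999 N. 1 dyn = 1e-05 N, so 13071.999 N = 13071.999 / 1e-05 = 1.3071999e+09 dyn ≈ 1.307e+09 dyn (4 s.f.).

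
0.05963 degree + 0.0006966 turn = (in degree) 1 degree = 0.017453293 rad, so 0.05963 degree = 0.05963 * 0.017453293 = 0.0010407398 rad. 1 turn = 6.2831853 rad, so 0.0006966 turn = 0.0006966 * 6.2831853 = 0.0043768669 rad. Sum: 0.0010407398 + 0.0043768669 = 0.0054176067 rad. 1 degree = 0.017453293 rad, so 0.0054176067 rad = 0.0054176067 / 0.017453293 = 0.310406 degree ≈ 0.3104 degree (4 s.f.). Final answer: 0.3104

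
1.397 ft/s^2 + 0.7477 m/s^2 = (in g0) 0.1197. Check: 1 ft/s^2 = 0.3048 m/s^2, so 1.397 ft/s^2 = 1.397 * 0.3048 = 0.4258056 m/s^2. 0.7477 m/s^2 is already in m/s^2. Sum: 0.4258056 + 0.7477 = 1.1735056 m/s^2. 1 g0 = 9.80665 m/s^2, so 1.1735056 m/s^2 = 1.1735056 / 9.80665 = 0.11966427 g0 ≈ 0.1197 g0 (4 s.f.).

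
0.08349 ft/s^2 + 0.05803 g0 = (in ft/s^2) 1.951. Check: 1 ft/s^2 = 0.3048 m/s^2, so 0.08349 ft/s^2 = 0.08349 * 0.3048 = 0.025447752 m/s^2. 1 g0 = 9.80665 m/s^2, so 0.05803 g0 = 0.05803 * 9.80665 = 0.5690799 m/s^2. Sum: 0.025447752 + 0.5690799 = 0.59452765 m/s^2. 1 ft/s^2 = 0.3048 m/s^2, so 0.59452765 m/s^2 = 0.59452765 / 0.3048 = 1.95055 ft/s^2 ≈ 1.951 ft/s^2 (4 s.f.).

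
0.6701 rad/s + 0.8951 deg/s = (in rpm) 6.548. Check: 0.6701 rad/s is already in rad/s. 1 deg/s = 0.017453293 rad/s, so 0.8951 deg/s = 0.8951 * 0.017453293 = 0.015622442 rad/s. Sum: 0.6701 + 0.015622442 = 0.68572244 rad/s. 1 rpm = 0.10471976 rad/s, so 0.68572244 rad/s = 0.68572244 / 0.10471976 = 6.548167 rpm ≈ 6.548 rpm (4 s.f.).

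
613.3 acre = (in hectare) 1 acre = 4046.8564 m^2, so 613.3 acre = 613.3 * 4046.8564 = 2481937 m^2. 1 hectare = 10000 m^2, so 2481937 m^2 = 2481937 / 10000 = 248.1937 hectare ≈ 248.2 hectare (4 s.f.). Final answer: 248.2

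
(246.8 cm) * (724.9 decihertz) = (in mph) 1 cm = 0.01 m, so 246.8 cm = 246.8 * 0.01 = 2.468 m. 1 decihertz = 0.1 Hz, so 724.9 decihertz = 724.9 * 0.1 = 72.49 Hz. Combine: 2.468 m * 72.49 Hz = 178.90532 m/s. 1 mph = 0.44704 m/s, so 178.90532 m/s = 178.90532 / 0.44704 = 400.1998 mph ≈ 400.2 mph (4 s.f.). Final answer: 400.2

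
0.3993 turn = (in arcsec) 1 turn = 6.2831853 rad, so 0.3993 turn = 0.3993 * 6.2831853 = 2.5088759 rad. 1 arcsec = 4.8481368e-06 rad, so 2.5088759 rad = 2.5088759 / 4.8481368e-06 = 517492.8 arcsec ≈ 5.175e+05 arcsec (4 s.f.). Final answer: 5.175e+05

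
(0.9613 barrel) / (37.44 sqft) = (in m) 0.04394. Check: 1 barrel = 0.15898729 m^3, so 0.9613 barrel = 0.9613 * 0.15898729 = 0.15283449 m^3. 1 sqft = 0.09290304 m^2, so 37.44 sqft = 37.44 * 0.09290304 = 3.4782898 m^2. Combine: 0.15283449 m^3 / 3.4782898 m^2 = 0.043939549 m. Result: 0.043939549 m ≈ 0.04394 m (4 s.f.).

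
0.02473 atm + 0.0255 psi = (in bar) 0.02682. Check: 1 atm = 101325 Pa, so 0.02473 atm = 0.02473 * 101325 = 2505.7672 Pa. 1 psi = 6894.7573 Pa, so 0.0255 psi = 0.0255 * 6894.7573 = 175.81631 Pa. Sum: 2505.7672 + 175.81631 = 2681.5836 Pa. 1 bar = 100000 Pa, so 2681.5836 Pa = 2681.5836 / 100000 = 0.026815836 bar ≈ 0.02682 bar (4 s.f.).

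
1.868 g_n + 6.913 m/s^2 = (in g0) 1 g_n = 9.80665 m/s^2, so 1.868 g_n = 1.868 * 9.80665 = 18.318822 m/s^2. 6.913 m/s^2 is already in m/s^2. Sum: 18.318822 + 6.913 = 25.231822 m/s^2. 1 g0 = 9.80665 m/s^2, so 25.231822 m/s^2 = 25.231822 / 9.80665 = 2.5729298 g0 ≈ 2.573 g0 (4 s.f.). Final answer: 2.573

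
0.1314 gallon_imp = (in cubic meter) 0.0005974. Check: 1 gallon_imp = 0.00454609 m^3, so 0.1314 gallon_imp = 0.1314 * 0.00454609 = 0.00059735623 m^3. 0.00059735623 m^3 = 0.00059735623 cubic meter ≈ 0.0005974 cubic meter (4 s.f.).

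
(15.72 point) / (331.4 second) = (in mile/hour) 3.743e-05. Check: 1 point = 0.00035277778 m, so 15.72 point = 15.72 * 0.00035277778 = 0.0055456667 m. 331.4 second = 331.4 s. Combine: 0.0055456667 m / 331.4 s = 1.6734058e-05 m/s. 1 mile/hour = 0.44704 m/s, so 1.6734058e-05 m/s = 1.6734058e-05 / 0.44704 = 3.7433021e-05 mile/hour ≈ 3.743e-05 mile/hour (4 s.f.).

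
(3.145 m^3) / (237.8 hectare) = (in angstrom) 1.323e+04. Check: 3.145 m^3 is already in m^3. 1 hectare = 10000 m^2, so 237.8 hectare = 237.8 * 10000 = 2378000 m^2. Combine: 3.145 m^3 / 2378000 m^2 = 1.3225399e-06 m. 1 angstrom = 1e-10 m, so 1.3225399e-06 m = 1.3225399e-06 / 1e-10 = 13225.399 angstrom ≈ 1.323e+04 angstrom (4 s.f.).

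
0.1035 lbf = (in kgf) 0.04695. Check: 1 lbf = 4.4482216 N, so 0.1035 lbf = 0.1035 * 4.4482216 = 0.46039094 N. 1 kgf = 9.80665 N, so 0.46039094 N = 0.46039094 / 9.80665 = 0.04694681 kgf ≈ 0.04695 kgf (4 s.f.).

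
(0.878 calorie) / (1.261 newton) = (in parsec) 9.441e-17. Check: 1 calorie = 4.184 J, so 0.878 calorie = 0.878 * 4.184 = 3.673552 J. 1.261 newton = 1.261 N. Combine: 3.673552 J / 1.261 N = 2.9132054 m. 1 parsec = 3.0856776e+16 m, so 2.9132054 m = 2.9132054 / 3.0856776e+16 = 9.4410557e-17 parsec ≈ 9.441e-17 parsec (4 s.f.).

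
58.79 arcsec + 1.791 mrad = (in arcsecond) 1 arcsec = 4.8481368e-06 rad, so 58.79 arcsec = 58.79 * 4.8481368e-06 = 0.00028502196 rad. 1 mrad = 0.001 rad, so 1.791 mrad = 1.791 * 0.001 = 0.001791 rad. Sum: 0.00028502196 + 0.001791 = 0.002076022 rad. 1 arcsecond = 4.8481368e-06 rad, so 0.002076022 rad = 0.002076022 / 4.8481368e-06 = 428.21027 arcsecond ≈ 428.2 arcsecond (4 s.f.). Final answer: 428.2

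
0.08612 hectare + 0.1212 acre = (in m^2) 1352. Check: 1 hectare = 10000 m^2, so 0.08612 hectare = 0.08612 * 10000 = 861.2 m^2. 1 acre = 4046.8564 m^2, so 0.1212 acre = 0.1212 * 4046.8564 = 490.479 m^2. Sum: 861.2 + 490.479 = 1351.679 m^2. Result: 1351.679 m^2 ≈ 1352 m^2 (4 s.f.).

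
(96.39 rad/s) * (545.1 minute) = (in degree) 96.39 rad/s is already in rad/s. 1 minute = 60 s, so 545.1 minute = 545.1 * 60 = 32706 s. Combine: 96.39 rad/s * 32706 s = 3152531.3 rad. 1 degree = 0.017453293 rad, so 3152531.3 rad = 3152531.3 / 0.017453293 = 1.8062674e+08 degree ≈ 1.806e+08 degree (4 s.f.). Final answer: 1.806e+08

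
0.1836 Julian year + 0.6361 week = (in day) 71.51. Check: 1 Julian year = 31557600 s, so 0.1836 Julian year = 0.1836 * 31557600 = 5793975.4 s. 1 week = 604800 s, so 0.6361 week = 0.6361 * 604800 = 384713.28 s. Sum: 5793975.4 + 384713.28 = 6178688.6 s. 1 day = 86400 s, so 6178688.6 s = 6178688.6 / 86400 = 71.5126 day ≈ 71.51 day (4 s.f.).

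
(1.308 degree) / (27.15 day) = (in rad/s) 1 degree = 0.017453293 rad, so 1.308 degree = 1.308 * 0.017453293 = 0.022828907 rad. 1 day = 86400 s, so 27.15 day = 27.15 * 86400 = 2345760 s. Combine: 0.022828907 rad / 2345760 s = 9.7319873e-09 rad/s. Result: 9.7319873e-09 rad/s ≈ 9.732e-09 rad/s (4 s.f.). Final answer: 9.732e-09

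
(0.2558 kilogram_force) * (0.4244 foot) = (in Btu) 1 kilogram_force = 9.80665 N, so 0.2558 kilogram_force = 0.2558 * 9.80665 = 2.5085411 N. 1 foot = 0.3048 m, so 0.4244 foot = 0.4244 * 0.3048 = 0.12935712 m. Combine: 2.5085411 N * 0.12935712 m = 0.32449765 J. 1 Btu = 1055.0559 J, so 0.32449765 J = 0.32449765 / 1055.0559 = 0.00030756443 Btu ≈ 0.0003076 Btu (4 s.f.). Final answer: 0.0003076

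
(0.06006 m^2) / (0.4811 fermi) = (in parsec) 0.004046. Check: 0.06006 m^2 is already in m^2. 1 fermi = 1e-15 m, so 0.4811 fermi = 0.4811 * 1e-15 = 4.811e-16 m. Combine: 0.06006 m^2 / 4.811e-16 m = 1.2483891e+14 m. 1 parsec = 3.0856776e+16 m, so 1.2483891e+14 m = 1.2483891e+14 / 3.0856776e+16 = 0.0040457536 parsec ≈ 0.004046 parsec (4 s.f.).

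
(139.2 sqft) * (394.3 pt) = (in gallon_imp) 1 sqft = 0.09290304 m^2, so 139.2 sqft = 139.2 * 0.09290304 = 12.932103 m^2. 1 pt = 0.00035277778 m, so 394.3 pt = 394.3 * 0.00035277778 = 0.13910028 m. Combine: 12.932103 m^2 * 0.13910028 m = 1.7988591 m^3. 1 gallon_imp = 0.00454609 m^3, so 1.7988591 m^3 = 1.7988591 / 0.00454609 = 395.69369 gallon_imp ≈ 395.7 gallon_imp (4 s.f.). Final answer: 395.7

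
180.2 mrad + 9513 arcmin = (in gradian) 1 mrad = 0.001 rad, so 180.2 mrad = 180.2 * 0.001 = 0.1802 rad. 1 arcmin = 0.00029088821 rad, so 9513 arcmin = 9513 * 0.00029088821 = 2.7672195 rad. Sum: 0.1802 + 2.7672195 = 2.9474195 rad. 1 gradian = 0.015707963 rad, so 2.9474195 rad = 2.9474195 / 0.015707963 = 187.63855 gradian ≈ 187.6 gradian (4 s.f.). Final answer: 187.6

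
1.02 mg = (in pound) 1 mg = 1e-06 kg, so 1.02 mg = 1.02 * 1e-06 = 1.02e-06 kg. 1 pound = 0.45359237 kg, so 1.02e-06 kg = 1.02e-06 / 0.45359237 = 2.2487151e-06 pound ≈ 2.249e-06 pound (4 s.f.). Final answer: 2.249e-06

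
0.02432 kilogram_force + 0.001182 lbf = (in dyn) 2.438e+04. Check: 1 kilogram_force = 9.80665 N, so 0.02432 kilogram_force = 0.02432 * 9.80665 = 0.23849773 N. 1 lbf = 4.4482216 N, so 0.001182 lbf = 0.001182 * 4.4482216 = 0.0052577979 N. Sum: 0.23849773 + 0.0052577979 = 0.24375553 N. 1 dyn = 1e-05 N, so 0.24375553 N = 0.24375553 / 1e-05 = 24375.553 dyn ≈ 2.438e+04 dyn (4 s.f.).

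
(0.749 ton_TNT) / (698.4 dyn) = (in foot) 1.472e+12. Check: 1 ton_TNT = 4.184e+09 J, so 0.749 ton_TNT = 0.749 * 4.184e+09 = 3.133816e+09 J. 1 dyn = 1e-05 N, so 698.4 dyn = 698.4 * 1e-05 = 0.006984 N. Combine: 3.133816e+09 J / 0.006984 N = 4.4871363e+11 m. 1 foot = 0.3048 m, so 4.4871363e+11 m = 4.4871363e+11 / 0.3048 = 1.4721576e+12 foot ≈ 1.472e+12 foot (4 s.f.).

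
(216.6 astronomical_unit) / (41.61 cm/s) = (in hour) 1 astronomical_unit = 1.4959787e+11 m, so 216.6 astronomical_unit = 216.6 * 1.4959787e+11 = 3.2402899e+13 m. 1 cm/s = 0.01 m/s, so 41.61 cm/s = 41.61 * 0.01 = 0.4161 m/s. Combine: 3.2402899e+13 m / 0.4161 m/s = 7.7872864e+13 s. 1 hour = 3600 s, so 7.7872864e+13 s = 7.7872864e+13 / 3600 = 2.1631351e+10 hour ≈ 2.163e+10 hour (4 s.f.). Final answer: 2.163e+10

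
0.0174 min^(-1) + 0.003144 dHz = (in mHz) 0.6044. Check: 1 min^(-1) = 0.016666667 Hz, so 0.0174 min^(-1) = 0.0174 * 0.016666667 = 0.00029 Hz. 1 dHz = 0.1 Hz, so 0.003144 dHz = 0.003144 * 0.1 = 0.0003144 Hz. Sum: 0.00029 + 0.0003144 = 0.0006044 Hz. 1 mHz = 0.001 Hz, so 0.0006044 Hz = 0.0006044 / 0.001 = 0.6044 mHz.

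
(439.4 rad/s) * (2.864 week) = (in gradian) 439.4 rad/s is already in rad/s. 1 week = 604800 s, so 2.864 week = 2.864 * 604800 = 1732147.2 s. Combine: 439.4 rad/s * 1732147.2 s = 7.6110548e+08 rad. 1 gradian = 0.015707963 rad, so 7.6110548e+08 rad = 7.6110548e+08 / 0.015707963 = 4.845348e+10 gradian ≈ 4.845e+10 gradian (4 s.f.). Final answer: 4.845e+10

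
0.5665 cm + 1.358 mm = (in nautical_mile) 3.792e-06. Check: 1 cm = 0.01 m, so 0.5665 cm = 0.5665 * 0.01 = 0.005665 m. 1 mm = 0.001 m, so 1.358 mm = 1.358 * 0.001 = 0.001358 m. Sum: 0.005665 + 0.001358 = 0.007023 m. 1 nautical_mile = 1852 m, so 0.007023 m = 0.007023 / 1852 = 3.7921166e-06 nautical_mile ≈ 3.792e-06 nautical_mile (4 s.f.).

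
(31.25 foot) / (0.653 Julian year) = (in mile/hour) 1 foot = 0.3048 m, so 31.25 foot = 31.25 * 0.3048 = 9.525 m. 1 Julian year = 31557600 s, so 0.653 Julian year = 0.653 * 31557600 = 20607113 s. Combine: 9.525 m / 20607113 s = 4.6221905e-07 m/s. 1 mile/hour = 0.44704 m/s, so 4.6221905e-07 m/s = 4.6221905e-07 / 0.44704 = 1.0339546e-06 mile/hour ≈ 1.034e-06 mile/hour (4 s.f.). Final answer: 1.034e-06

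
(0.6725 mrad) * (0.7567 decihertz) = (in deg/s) 1 mrad = 0.001 rad, so 0.6725 mrad = 0.6725 * 0.001 = 0.0006725 rad. 1 decihertz = 0.1 Hz, so 0.7567 decihertz = 0.7567 * 0.1 = 0.07567 Hz. Combine: 0.0006725 rad * 0.07567 Hz = 5.0888075e-05 rad/s. 1 deg/s = 0.017453293 rad/s, so 5.0888075e-05 rad/s = 5.0888075e-05 / 0.017453293 = 0.0029156719 deg/s ≈ 0.002916 deg/s (4 s.f.). Final answer: 0.002916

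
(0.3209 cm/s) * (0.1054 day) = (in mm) 2.922e+04. Check: 1 cm/s = 0.01 m/s, so 0.3209 cm/s = 0.3209 * 0.01 = 0.003209 m/s. 1 day = 86400 s, so 0.1054 day = 0.1054 * 86400 = 9106.56 s. Combine: 0.003209 m/s * 9106.56 s = 29.222951 m. 1 mm = 0.001 m, so 29.222951 m = 29.222951 / 0.001 = 29222.951 mm ≈ 2.922e+04 mm (4 s.f.).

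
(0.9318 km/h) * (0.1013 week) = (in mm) 1.586e+07. Check: 1 km/h = 0.27777778 m/s, so 0.9318 km/h = 0.9318 * 0.27777778 = 0.25883333 m/s. 1 week = 604800 s, so 0.1013 week = 0.1013 * 604800 = 61266.24 s. Combine: 0.25883333 m/s * 61266.24 s = 15857.745 m. 1 mm = 0.001 m, so 15857.745 m = 15857.745 / 0.001 = 15857745 mm ≈ 1.586e+07 mm (4 s.f.).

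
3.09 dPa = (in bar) 1 dPa = 0.1 Pa, so 3.09 dPa = 3.09 * 0.1 = 0.309 Pa. 1 bar = 100000 Pa, so 0.309 Pa = 0.309 / 100000 = 3.09e-06 bar. Final answer: 3.09e-06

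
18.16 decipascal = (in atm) 1.792e-05. Check: 1 decipascal = 0.1 Pa, so 18.16 decipascal = 18.16 * 0.1 = 1.816 Pa. 1 atm = 101325 Pa, so 1.816 Pa = 1.816 / 101325 = 1.7922527e-05 atm ≈ 1.792e-05 atm (4 s.f.).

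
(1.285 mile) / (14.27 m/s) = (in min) 2.415. Check: 1 mile = 1609.344 m, so 1.285 mile = 1.285 * 1609.344 = 2068.007 m. 14.27 m/s is already in m/s. Combine: 2068.007 m / 14.27 m/s = 144.9199 s. 1 min = 60 s, so 144.9199 s = 144.9199 / 60 = 2.4153317 min ≈ 2.415 min (4 s.f.).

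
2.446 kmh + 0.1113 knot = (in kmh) 2.652. Check: 1 kmh = 0.27777778 m/s, so 2.446 kmh = 2.446 * 0.27777778 = 0.67944444 m/s. 1 knot = 0.51444444 m/s, so 0.1113 knot = 0.1113 * 0.51444444 = 0.057257667 m/s. Sum: 0.67944444 + 0.057257667 = 0.73670211 m/s. 1 kmh = 0.27777778 m/s, so 0.73670211 m/s = 0.73670211 / 0.27777778 = 2.6521276 kmh ≈ 2.652 kmh (4 s.f.).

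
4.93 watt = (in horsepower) 0.006611. Check: 4.93 watt = 4.93 W. 1 horsepower = 745.69987 W, so 4.93 W = 4.93 / 745.69987 = 0.0066112389 horsepower ≈ 0.006611 horsepower (4 s.f.).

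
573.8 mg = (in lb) 1 mg = 1e-06 kg, so 573.8 mg = 573.8 * 1e-06 = 0.0005738 kg. 1 lb = 0.45359237 kg, so 0.0005738 kg = 0.0005738 / 0.45359237 = 0.0012650125 lb ≈ 0.001265 lb (4 s.f.). Final answer: 0.001265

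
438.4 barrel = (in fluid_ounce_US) 1 barrel = 0.15898729 m^3, so 438.4 barrel = 438.4 * 0.15898729 = 69.70003 m^3. 1 fluid_ounce_US = 2.957353e-05 m^3, so 69.70003 m^3 = 69.70003 / 2.957353e-05 = 2356838.4 fluid_ounce_US ≈ 2.357e+06 fluid_ounce_US (4 s.f.). Final answer: 2.357e+06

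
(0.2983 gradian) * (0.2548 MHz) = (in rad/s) 1 gradian = 0.015707963 rad, so 0.2983 gradian = 0.2983 * 0.015707963 = 0.0046856854 rad. 1 MHz = 1000000 Hz, so 0.2548 MHz = 0.2548 * 1000000 = 254800 Hz. Combine: 0.0046856854 rad * 254800 Hz = 1193.9127 rad/s. Result: 1193.9127 rad/s ≈ 1194 rad/s (4 s.f.). Final answer: 1194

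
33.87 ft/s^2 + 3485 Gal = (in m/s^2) 1 ft/s^2 = 0.3048 m/s^2, so 33.87 ft/s^2 = 33.87 * 0.3048 = 10.323576 m/s^2. 1 Gal = 0.01 m/s^2, so 3485 Gal = 3485 * 0.01 = 34.85 m/s^2. Sum: 10.323576 + 34.85 = 45.173576 m/s^2. Result: 45.173576 m/s^2 ≈ 45.17 m/s^2 (4 s.f.). Final answer: 45.17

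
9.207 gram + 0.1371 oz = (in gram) 13.09. Check: 1 gram = 0.001 kg, so 9.207 gram = 9.207 * 0.001 = 0.009207 kg. 1 oz = 0.028349523 kg, so 0.1371 oz = 0.1371 * 0.028349523 = 0.0038867196 kg. Sum: 0.009207 + 0.0038867196 = 0.01309372 kg. 1 gram = 0.001 kg, so 0.01309372 kg = 0.01309372 / 0.001 = 13.09372 gram ≈ 13.09 gram (4 s.f.).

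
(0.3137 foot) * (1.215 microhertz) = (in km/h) 4.182e-07. Check: 1 foot = 0.3048 m, so 0.3137 foot = 0.3137 * 0.3048 = 0.09561576 m. 1 microhertz = 1e-06 Hz, so 1.215 microhertz = 1.215 * 1e-06 = 1.215e-06 Hz. Combine: 0.09561576 m * 1.215e-06 Hz = 1.1617315e-07 m/s. 1 km/h = 0.27777778 m/s, so 1.1617315e-07 m/s = 1.1617315e-07 / 0.27777778 = 4.1822333e-07 km/h ≈ 4.182e-07 km/h (4 s.f.).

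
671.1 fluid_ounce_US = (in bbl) 1 fluid_ounce_US = 2.957353e-05 m^3, so 671.1 fluid_ounce_US = 671.1 * 2.957353e-05 = 0.019846796 m^3. 1 bbl = 0.15898729 m^3, so 0.019846796 m^3 = 0.019846796 / 0.15898729 = 0.12483259 bbl ≈ 0.1248 bbl (4 s.f.). Final answer: 0.1248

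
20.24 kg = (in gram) 2.024e+04. Check: 1 gram = 0.001 kg, so 20.24 kg = 20.24 / 0.001 = 20240 gram ≈ 2.024e+04 gram (4 s.f.).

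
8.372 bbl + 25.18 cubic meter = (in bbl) 166.7. Check: 1 bbl = 0.15898729 m^3, so 8.372 bbl = 8.372 * 0.15898729 = 1.3310416 m^3. 25.18 cubic meter = 25.18 m^3. Sum: 1.3310416 + 25.18 = 26.511042 m^3. 1 bbl = 0.15898729 m^3, so 26.511042 m^3 = 26.511042 / 0.15898729 = 166.74944 bbl ≈ 166.7 bbl (4 s.f.).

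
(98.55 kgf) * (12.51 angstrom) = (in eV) 1 kgf = 9.80665 N, so 98.55 kgf = 98.55 * 9.80665 = 966.44536 N. 1 angstrom = 1e-10 m, so 12.51 angstrom = 12.51 * 1e-10 = 1.251e-09 m. Combine: 966.44536 N * 1.251e-09 m = 1.2090231e-06 J. 1 eV = 1.6021766e-19 J, so 1.2090231e-06 J = 1.2090231e-06 / 1.6021766e-19 = 7.5461289e+12 eV ≈ 7.546e+12 eV (4 s.f.). Final answer: 7.546e+12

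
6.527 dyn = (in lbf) 1.467e-05. Check: 1 dyn = 1e-05 N, so 6.527 dyn = 6.527 * 1e-05 = 6.527e-05 N. 1 lbf = 4.4482216 N, so 6.527e-05 N = 6.527e-05 / 4.4482216 = 1.467328e-05 lbf ≈ 1.467e-05 lbf (4 s.f.).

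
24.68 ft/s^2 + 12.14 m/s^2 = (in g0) 2.005. Check: 1 ft/s^2 = 0.3048 m/s^2, so 24.68 ft/s^2 = 24.68 * 0.3048 = 7.522464 m/s^2. 12.14 m/s^2 is already in m/s^2. Sum: 7.522464 + 12.14 = 19.662464 m/s^2. 1 g0 = 9.80665 m/s^2, so 19.662464 m/s^2 = 19.662464 / 9.80665 = 2.0050133 g0 ≈ 2.005 g0 (4 s.f.).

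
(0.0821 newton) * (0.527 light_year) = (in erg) 4.093e+21. Check: 0.0821 newton = 0.0821 N. 1 light_year = 9.4607305e+15 m, so 0.527 light_year = 0.527 * 9.4607305e+15 = 4.985805e+15 m. Combine: 0.0821 N * 4.985805e+15 m = 4.0933459e+14 J. 1 erg = 1e-07 J, so 4.0933459e+14 J = 4.0933459e+14 / 1e-07 = 4.0933459e+21 erg ≈ 4.093e+21 erg (4 s.f.).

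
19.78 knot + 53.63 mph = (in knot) 1 knot = 0.51444444 m/s, so 19.78 knot = 19.78 * 0.51444444 = 10.175711 m/s. 1 mph = 0.44704 m/s, so 53.63 mph = 53.63 * 0.44704 = 23.974755 m/s. Sum: 10.175711 + 23.974755 = 34.150466 m/s. 1 knot = 0.51444444 m/s, so 34.150466 m/s = 34.150466 / 0.51444444 = 66.383196 knot ≈ 66.38 knot (4 s.f.). Final answer: 66.38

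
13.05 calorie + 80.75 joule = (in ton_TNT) 3.235e-08. Check: 1 calorie = 4.184 J, so 13.05 calorie = 13.05 * 4.184 = 54.6012 J. 80.75 joule = 80.75 J. Sum: 54.6012 + 80.75 = 135.3512 J. 1 ton_TNT = 4.184e+09 J, so 135.3512 J = 135.3512 / 4.184e+09 = 3.2349713e-08 ton_TNT ≈ 3.235e-08 ton_TNT (4 s.f.).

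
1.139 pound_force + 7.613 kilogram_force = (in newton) 79.72. Check: 1 pound_force = 4.4482216 N, so 1.139 pound_force = 1.139 * 4.4482216 = 5.0665244 N. 1 kilogram_force = 9.80665 N, so 7.613 kilogram_force = 7.613 * 9.80665 = 74.658026 N. Sum: 5.0665244 + 74.658026 = 79.724551 N. 79.724551 N = 79.724551 newton ≈ 79.72 newton (4 s.f.).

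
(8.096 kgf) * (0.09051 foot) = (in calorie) 1 kgf = 9.80665 N, so 8.096 kgf = 8.096 * 9.80665 = 79.394638 N. 1 foot = 0.3048 m, so 0.09051 foot = 0.09051 * 0.3048 = 0.027587448 m. Combine: 79.394638 N * 0.027587448 m = 2.1902955 J. 1 calorie = 4.184 J, so 2.1902955 J = 2.1902955 / 4.184 = 0.52349318 calorie ≈ 0.5235 calorie (4 s.f.). Final answer: 0.5235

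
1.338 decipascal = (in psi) 1 decipascal = 0.1 Pa, so 1.338 decipascal = 1.338 * 0.1 = 0.1338 Pa. 1 psi = 6894.7573 Pa, so 0.1338 Pa = 0.1338 / 6894.7573 = 1.9406049e-05 psi ≈ 1.941e-05 psi (4 s.f.). Final answer: 1.941e-05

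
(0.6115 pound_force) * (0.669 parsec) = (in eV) 1 pound_force = 4.4482216 N, so 0.6115 pound_force = 0.6115 * 4.4482216 = 2.7200875 N. 1 parsec = 3.0856776e+16 m, so 0.669 parsec = 0.669 * 3.0856776e+16 = 2.0643183e+16 m. Combine: 2.7200875 N * 2.0643183e+16 m = 5.6151264e+16 J. 1 eV = 1.6021766e-19 J, so 5.6151264e+16 J = 5.6151264e+16 / 1.6021766e-19 = 3.5046863e+35 eV ≈ 3.505e+35 eV (4 s.f.). Final answer: 3.505e+35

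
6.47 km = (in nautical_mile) 1 km = 1000 m, so 6.47 km = 6.47 * 1000 = 6470 m. 1 nautical_mile = 1852 m, so 6470 m = 6470 / 1852 = 3.4935205 nautical_mile ≈ 3.494 nautical_mile (4 s.f.). Final answer: 3.494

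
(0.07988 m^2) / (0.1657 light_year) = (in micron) 5.096e-11. Check: 0.07988 m^2 is already in m^2. 1 light_year = 9.4607305e+15 m, so 0.1657 light_year = 0.1657 * 9.4607305e+15 = 1.567643e+15 m. Combine: 0.07988 m^2 / 1.567643e+15 m = 5.0955478e-17 m. 1 micron = 1e-06 m, so 5.0955478e-17 m = 5.0955478e-17 / 1e-06 = 5.0955478e-11 micron ≈ 5.096e-11 micron (4 s.f.).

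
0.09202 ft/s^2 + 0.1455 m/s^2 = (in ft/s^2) 1 ft/s^2 = 0.3048 m/s^2, so 0.09202 ft/s^2 = 0.09202 * 0.3048 = 0.028047696 m/s^2. 0.1455 m/s^2 is already in m/s^2. Sum: 0.028047696 + 0.1455 = 0.1735477 m/s^2. 1 ft/s^2 = 0.3048 m/s^2, so 0.1735477 m/s^2 = 0.1735477 / 0.3048 = 0.5693822 ft/s^2 ≈ 0.5694 ft/s^2 (4 s.f.). Final answer: 0.5694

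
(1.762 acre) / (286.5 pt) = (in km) 70.55. Check: 1 acre = 4046.8564 m^2, so 1.762 acre = 1.762 * 4046.8564 = 7130.561 m^2. 1 pt = 0.00035277778 m, so 286.5 pt = 286.5 * 0.00035277778 = 0.10107083 m. Combine: 7130.561 m^2 / 0.10107083 m = 70550.136 m. 1 km = 1000 m, so 70550.136 m = 70550.136 / 1000 = 70.550136 km ≈ 70.55 km (4 s.f.).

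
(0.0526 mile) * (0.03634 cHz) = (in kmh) 1 mile = 1609.344 m, so 0.0526 mile = 0.0526 * 1609.344 = 84.651494 m. 1 cHz = 0.01 Hz, so 0.03634 cHz = 0.03634 * 0.01 = 0.0003634 Hz. Combine: 84.651494 m * 0.0003634 Hz = 0.030762353 m/s. 1 kmh = 0.27777778 m/s, so 0.030762353 m/s = 0.030762353 / 0.27777778 = 0.11074447 kmh ≈ 0.1107 kmh (4 s.f.). Final answer: 0.1107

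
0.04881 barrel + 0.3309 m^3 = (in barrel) 2.13. Check: 1 barrel = 0.15898729 m^3, so 0.04881 barrel = 0.04881 * 0.15898729 = 0.0077601699 m^3. 0.3309 m^3 is already in m^3. Sum: 0.0077601699 + 0.3309 = 0.33866017 m^3. 1 barrel = 0.15898729 m^3, so 0.33866017 m^3 = 0.33866017 / 0.15898729 = 2.1301084 barrel ≈ 2.13 barrel (4 s.f.).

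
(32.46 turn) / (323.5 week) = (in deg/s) 5.973e-05. Check: 1 turn = 6.2831853 rad, so 32.46 turn = 32.46 * 6.2831853 = 203.9522 rad. 1 week = 604800 s, so 323.5 week = 323.5 * 604800 = 1.956528e+08 s. Combine: 203.9522 rad / 1.956528e+08 s = 1.042419e-06 rad/s. 1 deg/s = 0.017453293 rad/s, so 1.042419e-06 rad/s = 1.042419e-06 / 0.017453293 = 5.9726209e-05 deg/s ≈ 5.973e-05 deg/s (4 s.f.).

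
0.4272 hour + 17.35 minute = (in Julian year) 8.172e-05. Check: 1 hour = 3600 s, so 0.4272 hour = 0.4272 * 3600 = 1537.92 s. 1 minute = 60 s, so 17.35 minute = 17.35 * 60 = 1041 s. Sum: 1537.92 + 1041 = 2578.92 s. 1 Julian year = 31557600 s, so 2578.92 s = 2578.92 / 31557600 = 8.1721043e-05 Julian year ≈ 8.172e-05 Julian year (4 s.f.).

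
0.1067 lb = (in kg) 1 lb = 0.45359237 kg, so 0.1067 lb = 0.1067 * 0.45359237 = 0.048398306 kg. Result: 0.048398306 kg ≈ 0.0484 kg (4 s.f.). Final answer: 0.0484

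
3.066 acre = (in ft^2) 1.336e+05. Check: 1 acre = 4046.8564 m^2, so 3.066 acre = 3.066 * 4046.8564 = 12407.662 m^2. 1 ft^2 = 0.09290304 m^2, so 12407.662 m^2 = 12407.662 / 0.09290304 = 133554.96 ft^2 ≈ 1.336e+05 ft^2 (4 s.f.).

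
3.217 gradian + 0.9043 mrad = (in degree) 2.947. Check: 1 gradian = 0.015707963 rad, so 3.217 gradian = 3.217 * 0.015707963 = 0.050532518 rad. 1 mrad = 0.001 rad, so 0.9043 mrad = 0.9043 * 0.001 = 0.0009043 rad. Sum: 0.050532518 + 0.0009043 = 0.051436818 rad. 1 degree = 0.017453293 rad, so 0.051436818 rad = 0.051436818 / 0.017453293 = 2.9471126 degree ≈ 2.947 degree (4 s.f.).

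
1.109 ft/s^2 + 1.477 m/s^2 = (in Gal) 181.5. Check: 1 ft/s^2 = 0.3048 m/s^2, so 1.109 ft/s^2 = 1.109 * 0.3048 = 0.3380232 m/s^2. 1.477 m/s^2 is already in m/s^2. Sum: 0.3380232 + 1.477 = 1.8150232 m/s^2. 1 Gal = 0.01 m/s^2, so 1.8150232 m/s^2 = 1.8150232 / 0.01 = 181.50232 Gal ≈ 181.5 Gal (4 s.f.).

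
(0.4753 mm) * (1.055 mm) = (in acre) 1.239e-10. Check: 1 mm = 0.001 m, so 0.4753 mm = 0.4753 * 0.001 = 0.0004753 m. 1 mm = 0.001 m, so 1.055 mm = 1.055 * 0.001 = 0.001055 m. Combine: 0.0004753 m * 0.001055 m = 5.014415e-07 m^2. 1 acre = 4046.8564 m^2, so 5.014415e-07 m^2 = 5.014415e-07 / 4046.8564 = 1.2390889e-10 acre ≈ 1.239e-10 acre (4 s.f.).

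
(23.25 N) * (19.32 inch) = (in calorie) 2.727. Check: 23.25 N is already in N. 1 inch = 0.0254 m, so 19.32 inch = 19.32 * 0.0254 = 0.490728 m. Combine: 23.25 N * 0.490728 m = 11.409426 J. 1 calorie = 4.184 J, so 11.409426 J = 11.409426 / 4.184 = 2.7269183 calorie ≈ 2.727 calorie (4 s.f.).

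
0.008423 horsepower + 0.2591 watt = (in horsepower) 1 horsepower = 745.69987 W, so 0.008423 horsepower = 0.008423 * 745.69987 = 6.28103 W. 0.2591 watt = 0.2591 W. Sum: 6.28103 + 0.2591 = 6.54013 W. 1 horsepower = 745.69987 W, so 6.54013 W = 6.54013 / 745.69987 = 0.0087704588 horsepower ≈ 0.00877 horsepower (4 s.f.). Final answer: 0.00877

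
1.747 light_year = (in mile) 1.027e+13. Check: 1 light_year = 9.4607305e+15 m, so 1.747 light_year = 1.747 * 9.4607305e+15 = 1.6527896e+16 m. 1 mile = 1609.344 m, so 1.6527896e+16 m = 1.6527896e+16 / 1609.344 = 1.0269959e+13 mile ≈ 1.027e+13 mile (4 s.f.).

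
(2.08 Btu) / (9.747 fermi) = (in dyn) 1 Btu = 1055.0559 J, so 2.08 Btu = 2.08 * 1055.0559 = 2194.5162 J. 1 fermi = 1e-15 m, so 9.747 fermi = 9.747 * 1e-15 = 9.747e-15 m. Combine: 2194.5162 J / 9.747e-15 m = 2.2514786e+17 N. 1 dyn = 1e-05 N, so 2.2514786e+17 N = 2.2514786e+17 / 1e-05 = 2.2514786e+22 dyn ≈ 2.251e+22 dyn (4 s.f.). Final answer: 2.251e+22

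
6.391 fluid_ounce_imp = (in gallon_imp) 1 fluid_ounce_imp = 2.8413063e-05 m^3, so 6.391 fluid_ounce_imp = 6.391 * 2.8413063e-05 = 0.00018158788 m^3. 1 gallon_imp = 0.00454609 m^3, so 0.00018158788 m^3 = 0.00018158788 / 0.00454609 = 0.03994375 gallon_imp ≈ 0.03994 gallon_imp (4 s.f.). Final answer: 0.03994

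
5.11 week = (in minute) 5.151e+04. Check: 1 week = 604800 s, so 5.11 week = 5.11 * 604800 = 3090528 s. 1 minute = 60 s, so 3090528 s = 3090528 / 60 = 51508.8 minute ≈ 5.151e+04 minute (4 s.f.).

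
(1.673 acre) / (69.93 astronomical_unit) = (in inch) 1 acre = 4046.8564 m^2, so 1.673 acre = 1.673 * 4046.8564 = 6770.3908 m^2. 1 astronomical_unit = 1.4959787e+11 m, so 69.93 astronomical_unit = 69.93 * 1.4959787e+11 = 1.0461379e+13 m. Combine: 6770.3908 m^2 / 1.0461379e+13 m = 6.4717957e-10 m. 1 inch = 0.0254 m, so 6.4717957e-10 m = 6.4717957e-10 / 0.0254 = 2.5479511e-08 inch ≈ 2.548e-08 inch (4 s.f.). Final answer: 2.548e-08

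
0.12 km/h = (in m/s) 1 km/h = 0.27777778 m/s, so 0.12 km/h = 0.12 * 0.27777778 = 0.033333333 m/s. Result: 0.033333333 m/s ≈ 0.03333 m/s (4 s.f.). Final answer: 0.03333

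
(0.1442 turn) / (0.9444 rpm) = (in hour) 1 turn = 6.2831853 rad, so 0.1442 turn = 0.1442 * 6.2831853 = 0.90603532 rad. 1 rpm = 0.10471976 rad/s, so 0.9444 rpm = 0.9444 * 0.10471976 = 0.098897337 rad/s. Combine: 0.90603532 rad / 0.098897337 rad/s = 9.1613723 s. 1 hour = 3600 s, so 9.1613723 s = 9.1613723 / 3600 = 0.0025448256 hour ≈ 0.002545 hour (4 s.f.). Final answer: 0.002545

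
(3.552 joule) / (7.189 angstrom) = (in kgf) 5.038e+08. Check: 3.552 joule = 3.552 J. 1 angstrom = 1e-10 m, so 7.189 angstrom = 7.189 * 1e-10 = 7.189e-10 m. Combine: 3.552 J / 7.189e-10 m = 4.9408819e+09 N. 1 kgf = 9.80665 N, so 4.9408819e+09 N = 4.9408819e+09 / 9.80665 = 5.0382974e+08 kgf ≈ 5.038e+08 kgf (4 s.f.).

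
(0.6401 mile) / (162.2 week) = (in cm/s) 1 mile = 1609.344 m, so 0.6401 mile = 0.6401 * 1609.344 = 1030.1411 m. 1 week = 604800 s, so 162.2 week = 162.2 * 604800 = 98098560 s. Combine: 1030.1411 m / 98098560 s = 1.0501083e-05 m/s. 1 cm/s = 0.01 m/s, so 1.0501083e-05 m/s = 1.0501083e-05 / 0.01 = 0.0010501083 cm/s ≈ 0.00105 cm/s (4 s.f.). Final answer: 0.00105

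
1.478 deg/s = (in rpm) 0.2463. Check: 1 deg/s = 0.017453293 rad/s, so 1.478 deg/s = 1.478 * 0.017453293 = 0.025795966 rad/s. 1 rpm = 0.10471976 rad/s, so 0.025795966 rad/s = 0.025795966 / 0.10471976 = 0.24633333 rpm ≈ 0.2463 rpm (4 s.f.).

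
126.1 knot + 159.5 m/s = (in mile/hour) 1 knot = 0.51444444 m/s, so 126.1 knot = 126.1 * 0.51444444 = 64.871444 m/s. 159.5 m/s is already in m/s. Sum: 64.871444 + 159.5 = 224.37144 m/s. 1 mile/hour = 0.44704 m/s, so 224.37144 m/s = 224.37144 / 0.44704 = 501.90463 mile/hour ≈ 501.9 mile/hour (4 s.f.). Final answer: 501.9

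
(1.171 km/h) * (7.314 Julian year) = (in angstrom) 1 km/h = 0.27777778 m/s, so 1.171 km/h = 1.171 * 0.27777778 = 0.32527778 m/s. 1 Julian year = 31557600 s, so 7.314 Julian year = 7.314 * 31557600 = 2.3081229e+08 s. Combine: 0.32527778 m/s * 2.3081229e+08 s = 75078108 m. 1 angstrom = 1e-10 m, so 75078108 m = 75078108 / 1e-10 = 7.5078108e+17 angstrom ≈ 7.508e+17 angstrom (4 s.f.). Final answer: 7.508e+17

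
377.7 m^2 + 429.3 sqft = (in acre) 0.1032. Check: 377.7 m^2 is already in m^2. 1 sqft = 0.09290304 m^2, so 429.3 sqft = 429.3 * 0.09290304 = 39.883275 m^2. Sum: 377.7 + 39.883275 = 417.58328 m^2. 1 acre = 4046.8564 m^2, so 417.58328 m^2 = 417.58328 / 4046.8564 = 0.10318707 acre ≈ 0.1032 acre (4 s.f.).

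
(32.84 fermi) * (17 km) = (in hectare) 5.583e-14. Check: 1 fermi = 1e-15 m, so 32.84 fermi = 32.84 * 1e-15 = 3.284e-14 m. 1 km = 1000 m, so 17 km = 17 * 1000 = 17000 m. Combine: 3.284e-14 m * 17000 m = 5.5828e-10 m^2. 1 hectare = 10000 m^2, so 5.5828e-10 m^2 = 5.5828e-10 / 10000 = 5.5828e-14 hectare ≈ 5.583e-14 hectare (4 s.f.).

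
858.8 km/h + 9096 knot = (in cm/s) 1 km/h = 0.27777778 m/s, so 858.8 km/h = 858.8 * 0.27777778 = 238.55556 m/s. 1 knot = 0.51444444 m/s, so 9096 knot = 9096 * 0.51444444 = 4679.3867 m/s. Sum: 238.55556 + 4679.3867 = 4917.9422 m/s. 1 cm/s = 0.01 m/s, so 4917.9422 m/s = 4917.9422 / 0.01 = 491794.22 cm/s ≈ 4.918e+05 cm/s (4 s.f.). Final answer: 4.918e+05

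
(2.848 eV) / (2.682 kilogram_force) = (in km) 1 eV = 1.6021766e-19 J, so 2.848 eV = 2.848 * 1.6021766e-19 = 4.5629991e-19 J. 1 kilogram_force = 9.80665 N, so 2.682 kilogram_force = 2.682 * 9.80665 = 26.301435 N. Combine: 4.5629991e-19 J / 26.301435 N = 1.7348859e-20 m. 1 km = 1000 m, so 1.7348859e-20 m = 1.7348859e-20 / 1000 = 1.7348859e-23 km ≈ 1.735e-23 km (4 s.f.). Final answer: 1.735e-23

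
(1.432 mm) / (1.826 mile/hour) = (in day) 1 mm = 0.001 m, so 1.432 mm = 1.432 * 0.001 = 0.001432 m. 1 mile/hour = 0.44704 m/s, so 1.826 mile/hour = 1.826 * 0.44704 = 0.81629504 m/s. Combine: 0.001432 m / 0.81629504 m/s = 0.0017542677 s. 1 day = 86400 s, so 0.0017542677 s = 0.0017542677 / 86400 = 2.0304024e-08 day ≈ 2.03e-08 day (4 s.f.). Final answer: 2.03e-08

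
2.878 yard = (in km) 0.002632. Check: 1 yard = 0.9144 m, so 2.878 yard = 2.878 * 0.9144 = 2.6316432 m. 1 km = 1000 m, so 2.6316432 m = 2.6316432 / 1000 = 0.0026316432 km ≈ 0.002632 km (4 s.f.).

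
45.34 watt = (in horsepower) 45.34 watt = 45.34 W. 1 horsepower = 745.69987 W, so 45.34 W = 45.34 / 745.69987 = 0.060801942 horsepower ≈ 0.0608 horsepower (4 s.f.). Final answer: 0.0608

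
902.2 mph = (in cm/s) 1 mph = 0.44704 m/s, so 902.2 mph = 902.2 * 0.44704 = 403.31949 m/s. 1 cm/s = 0.01 m/s, so 403.31949 m/s = 403.31949 / 0.01 = 40331.949 cm/s ≈ 4.033e+04 cm/s (4 s.f.). Final answer: 4.033e+04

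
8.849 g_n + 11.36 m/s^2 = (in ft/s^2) 322. Check: 1 g_n = 9.80665 m/s^2, so 8.849 g_n = 8.849 * 9.80665 = 86.779046 m/s^2. 11.36 m/s^2 is already in m/s^2. Sum: 86.779046 + 11.36 = 98.139046 m/s^2. 1 ft/s^2 = 0.3048 m/s^2, so 98.139046 m/s^2 = 98.139046 / 0.3048 = 321.9785 ft/s^2 ≈ 322 ft/s^2 (4 s.f.).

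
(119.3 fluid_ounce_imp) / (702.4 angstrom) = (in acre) 11.92. Check: 1 fluid_ounce_imp = 2.8413063e-05 m^3, so 119.3 fluid_ounce_imp = 119.3 * 2.8413063e-05 = 0.0033896784 m^3. 1 angstrom = 1e-10 m, so 702.4 angstrom = 702.4 * 1e-10 = 7.024e-08 m. Combine: 0.0033896784 m^3 / 7.024e-08 m = 48258.519 m^2. 1 acre = 4046.8564 m^2, so 48258.519 m^2 = 48258.519 / 4046.8564 = 11.92494 acre ≈ 11.92 acre (4 s.f.).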